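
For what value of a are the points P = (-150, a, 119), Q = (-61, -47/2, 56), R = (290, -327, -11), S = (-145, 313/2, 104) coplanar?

208

The points are coplanar iff PQ · (PR × PS) = 0.
Expanding, this is linear in a: (11220)a + (-2333760) = 0.
So a = 208.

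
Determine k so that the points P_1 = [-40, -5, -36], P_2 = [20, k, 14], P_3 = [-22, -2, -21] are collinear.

Direction P_1P_3 = (18, 3, 15). From the x-coordinate of P_2, the parameter along the line is τ = (20 − (-40))/18 = 10/3.
Then k = (-5) + 10/3·(3) = 5.

5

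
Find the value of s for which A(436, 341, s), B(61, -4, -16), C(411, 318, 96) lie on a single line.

Direction BC = (350, 322, 112). From the x-coordinate of A, the parameter along the line is τ = (436 − 61)/350 = 15/14.
Then s = (-16) + 15/14·(112) = 104.

104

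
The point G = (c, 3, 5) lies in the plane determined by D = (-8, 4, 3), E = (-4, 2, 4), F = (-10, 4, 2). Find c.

-3

The plane through D, E, F has equation 2x + 2y − 4z = -20.
Substituting G: (2)c + (-14) = -20, so c = -3.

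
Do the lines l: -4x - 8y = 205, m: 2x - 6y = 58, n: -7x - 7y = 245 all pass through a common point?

No

Intersecting l and m: solving the 2×2 system gives (x, y) = (-383/20, -321/20).
Substitute into n: (-7)(-383/20) + (-7)(-321/20) = 1232/5.
But n requires 245 ≠ 1232/5, so the three lines have no common point.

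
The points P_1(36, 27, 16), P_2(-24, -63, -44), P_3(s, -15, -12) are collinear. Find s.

8

Collinearity requires P_1P_2 × P_1P_3 = 0; each component is linear in s.
The y-component gives (-60)s + (480) = 0, so s = 8.
The remaining components then also vanish.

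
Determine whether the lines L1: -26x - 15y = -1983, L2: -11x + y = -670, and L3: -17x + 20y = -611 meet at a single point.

Yes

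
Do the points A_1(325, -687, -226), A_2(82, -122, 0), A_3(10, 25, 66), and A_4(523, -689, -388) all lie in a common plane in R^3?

The four points are coplanar iff the 3×3 determinant with rows A_1A_2, A_1A_3, A_1A_4 is zero.
Rows: (-243, 565, 226), (-315, 712, 292), (198, -2, -162).
Expanding along the first row: (-243)(-114760) − (565)(-6786) + (226)(-140346) = 2574.
Nonzero ⇒ not coplanar.

No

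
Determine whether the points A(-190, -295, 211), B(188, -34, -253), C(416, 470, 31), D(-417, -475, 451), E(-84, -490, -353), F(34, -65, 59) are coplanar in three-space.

The plane through A, B, C has normal n = AB × AC = (307980, -213144, 131004) and equation n·P = 32003124.
Checking the remaining points: n·D = 31898544, n·E = 32325828, n·F = 32054916.
Since n·D = 31898544 ≠ 32003124, D is off the plane and the points are not all coplanar.

No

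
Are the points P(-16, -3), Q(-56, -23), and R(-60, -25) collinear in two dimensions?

PQ = (-40, -20), PR = (-44, -22).
det[PQ; PR] = (-40)(-22) − (-20)(-44) = 0.
The determinant is zero, so the points are collinear.

Yes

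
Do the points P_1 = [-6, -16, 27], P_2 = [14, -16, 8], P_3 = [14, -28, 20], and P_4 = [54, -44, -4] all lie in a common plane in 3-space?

No

The four points are coplanar iff the 3×3 determinant with rows P_1P_2, P_1P_3, P_1P_4 is zero.
Rows: (20, 0, -19), (20, -12, -7), (60, -28, -31).
Expanding along the first row: (20)(176) − (0)(-200) + (-19)(160) = 480.
Nonzero ⇒ not coplanar.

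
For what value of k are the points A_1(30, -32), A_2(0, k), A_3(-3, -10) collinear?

Collinearity: (A_2 − A_1) must be parallel to (A_3 − A_1) = (-33, 22).
Cross-multiplying the components: (k − (-32))·(-33) = (-30)·(22).
Solving gives k = -12.

-12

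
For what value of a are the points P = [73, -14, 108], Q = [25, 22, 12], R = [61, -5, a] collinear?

Collinearity requires PQ × PR = 0; each component is linear in a.
The x-component gives (36)a + (-3024) = 0, so a = 84.
The remaining components then also vanish.

84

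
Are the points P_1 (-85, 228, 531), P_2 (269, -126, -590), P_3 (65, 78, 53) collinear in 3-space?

No

P_1P_2 = (354, -354, -1121), P_1P_3 = (150, -150, -478).
P_1P_2 × P_1P_3 = (1062, 1062, 0).
The cross product is nonzero, so the points do not lie on one line.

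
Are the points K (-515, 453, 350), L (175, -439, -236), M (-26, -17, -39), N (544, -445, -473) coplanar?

Yes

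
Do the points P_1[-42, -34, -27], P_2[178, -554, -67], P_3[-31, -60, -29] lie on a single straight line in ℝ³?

Yes

P_1P_2 = (220, -520, -40), P_1P_3 = (11, -26, -2).
P_1P_2 × P_1P_3 = (0, 0, 0).
The cross product vanishes, so the three points are collinear.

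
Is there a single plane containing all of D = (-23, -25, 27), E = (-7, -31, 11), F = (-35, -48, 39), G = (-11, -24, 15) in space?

A normal to the plane through D, E, F is n = DE × DF = (-440, 0, -440).
The plane has equation n·P = -1760. For G: n·G = -1760.
Equal, so G lies in the plane and all four are coplanar.

Yes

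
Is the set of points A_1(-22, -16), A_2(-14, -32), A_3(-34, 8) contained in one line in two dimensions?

Yes

A_1A_2 = (8, -16), A_1A_3 = (-12, 24).
Checking proportionality: A_1A_3 = -3/2·A_1A_2, so the vectors are parallel and the points are collinear.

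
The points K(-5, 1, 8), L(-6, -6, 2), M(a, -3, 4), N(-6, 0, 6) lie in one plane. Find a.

Normal to plane KLN: n = (8, 4, -6); plane equation n·P = -84.
Requiring n·M = -84: (8)a + (-36) = -84.
So a = -6.

-6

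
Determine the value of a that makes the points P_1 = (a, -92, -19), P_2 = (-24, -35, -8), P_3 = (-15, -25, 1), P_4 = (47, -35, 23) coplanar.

17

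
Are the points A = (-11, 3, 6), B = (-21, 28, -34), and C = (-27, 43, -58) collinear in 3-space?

AB = (-10, 25, -40), AC = (-16, 40, -64).
Each component of AC is 8/5 times the corresponding component of AB, so AC = 8/5·AB and the points are collinear.

Yes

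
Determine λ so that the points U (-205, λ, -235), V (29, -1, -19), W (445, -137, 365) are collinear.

151/2

Direction VW = (416, -136, 384). From the x-coordinate of U, the parameter along the line is τ = (-205 − 29)/416 = -9/16.
Then λ = (-1) + (-9/16)·(-136) = 151/2.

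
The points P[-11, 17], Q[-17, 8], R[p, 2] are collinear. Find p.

-21

The three points are collinear iff det[PQ; PR] = 0.
This determinant is linear in p: (9)p + (189) = 0, so p = -21.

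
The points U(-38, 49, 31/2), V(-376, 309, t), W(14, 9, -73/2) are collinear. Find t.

707/2

Direction UW = (52, -40, -52). From the x-coordinate of V, the parameter along the line is τ = (-376 − (-38))/52 = -13/2.
Then t = 31/2 + (-13/2)·(-52) = 707/2.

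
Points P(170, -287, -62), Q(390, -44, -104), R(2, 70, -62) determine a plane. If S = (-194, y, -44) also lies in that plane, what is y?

182

The plane through P, Q, R has equation 14994x + 7056y + 119364z = -6876660.
Substituting S: (7056)y + (-8160852) = -6876660, so y = 182.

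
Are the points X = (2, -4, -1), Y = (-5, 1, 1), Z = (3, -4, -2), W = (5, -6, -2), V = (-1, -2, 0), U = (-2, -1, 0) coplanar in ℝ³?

Yes

The plane through X, Y, Z has normal n = XY × XZ = (-5, -5, -5) and equation n·P = 15.
Checking the remaining points: n·W = 15, n·V = 15, n·U = 15.
All equal 15, so all 6 points lie in one plane.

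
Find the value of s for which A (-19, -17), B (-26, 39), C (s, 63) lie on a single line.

-29

Collinearity: (C − A) must be parallel to (B − A) = (-7, 56).
Cross-multiplying the components: (s − (-19))·(56) = (80)·(-7).
Solving gives s = -29.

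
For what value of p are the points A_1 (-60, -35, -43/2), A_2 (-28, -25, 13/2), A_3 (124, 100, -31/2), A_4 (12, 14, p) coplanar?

The points are coplanar iff A_1A_2 · (A_1A_3 × A_1A_4) = 0.
Expanding, this is linear in p: (2480)p + (28520) = 0.
So p = -23/2.

-23/2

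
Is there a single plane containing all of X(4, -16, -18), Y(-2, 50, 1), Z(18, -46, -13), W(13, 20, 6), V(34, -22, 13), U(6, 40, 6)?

No

The plane through X, Y, Z has normal n = XY × XZ = (900, 296, -744) and equation n·P = 12256.
Checking the remaining points: n·W = 13156, n·V = 14416, n·U = 12776.
Since n·W = 13156 ≠ 12256, W is off the plane and the points are not all coplanar.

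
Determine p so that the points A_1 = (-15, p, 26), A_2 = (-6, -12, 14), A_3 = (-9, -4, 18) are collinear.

12

Collinearity requires A_1A_2 × A_1A_3 = 0; each component is linear in p.
The x-component gives (-4)p + (48) = 0, so p = 12.
The remaining components then also vanish.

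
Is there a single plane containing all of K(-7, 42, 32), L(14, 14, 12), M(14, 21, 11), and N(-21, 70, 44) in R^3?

With K as base: KL = (21, -28, -20), KM = (21, -21, -21), KN = (-14, 28, 12).
KM × KN = (336, 42, 294).
KL · (KM × KN) = 0.
The scalar triple product vanishes, so the four points are coplanar.

Yes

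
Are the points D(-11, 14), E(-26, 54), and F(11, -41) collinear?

No

DE = (-15, 40), DF = (22, -55).
Twice the signed area of △DEF is (-15)(-55) − (40)(22) = -55.
The area is nonzero, so the three points are not collinear.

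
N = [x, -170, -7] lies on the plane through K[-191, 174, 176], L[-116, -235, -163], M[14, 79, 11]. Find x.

-350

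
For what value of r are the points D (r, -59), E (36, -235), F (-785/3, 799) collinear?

Collinearity: (D − E) must be parallel to (F − E) = (-893/3, 1034).
Cross-multiplying the components: (r − 36)·(1034) = (176)·(-893/3).
Solving gives r = -44/3.

-44/3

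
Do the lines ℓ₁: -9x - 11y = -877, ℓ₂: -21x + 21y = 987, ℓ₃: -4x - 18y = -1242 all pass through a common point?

Lines aᵢx + bᵢy = cᵢ with pairwise distinct directions are concurrent exactly when det[aᵢ bᵢ cᵢ] = 0.
Here the determinant is 0.
It vanishes, so the lines are concurrent at (18, 65).

Yes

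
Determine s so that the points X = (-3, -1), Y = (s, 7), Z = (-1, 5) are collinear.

-1/3

Collinearity: (Y − X) must be parallel to (Z − X) = (2, 6).
Cross-multiplying the components: (s − (-3))·(6) = (8)·(2).
Solving gives s = -1/3.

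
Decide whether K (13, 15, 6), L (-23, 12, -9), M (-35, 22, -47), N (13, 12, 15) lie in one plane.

Yes

The four points are coplanar iff the 3×3 determinant with rows KL, KM, KN is zero.
Rows: (-36, -3, -15), (-48, 7, -53), (0, -3, 9).
Expanding along the first row: (-36)(-96) − (-3)(-432) + (-15)(144) = 0.
Zero determinant ⇒ coplanar.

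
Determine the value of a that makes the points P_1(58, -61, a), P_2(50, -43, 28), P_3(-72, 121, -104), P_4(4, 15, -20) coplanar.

40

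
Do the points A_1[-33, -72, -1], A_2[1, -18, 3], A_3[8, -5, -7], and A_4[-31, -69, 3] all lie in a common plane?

No

The four points are coplanar iff the 3×3 determinant with rows A_1A_2, A_1A_3, A_1A_4 is zero.
Rows: (34, 54, 4), (41, 67, -6), (2, 3, 4).
Expanding along the first row: (34)(286) − (54)(176) + (4)(-11) = 176.
Nonzero ⇒ not coplanar.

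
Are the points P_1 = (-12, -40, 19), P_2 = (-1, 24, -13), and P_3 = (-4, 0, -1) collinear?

P_1P_2 = (11, 64, -32), P_1P_3 = (8, 40, -20).
P_1P_2 × P_1P_3 = (0, -36, -72).
The cross product is nonzero, so the points do not lie on one line.

No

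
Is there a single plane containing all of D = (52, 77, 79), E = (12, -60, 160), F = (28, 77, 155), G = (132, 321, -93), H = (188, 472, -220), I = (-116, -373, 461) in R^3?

The plane through D, E, F has normal n = DE × DF = (-10412, 1096, -3288) and equation n·P = -716784.
Checking the remaining points: n·G = -716784, n·H = -716784, n·I = -716784.
All equal -716784, so all 6 points lie in one plane.

Yes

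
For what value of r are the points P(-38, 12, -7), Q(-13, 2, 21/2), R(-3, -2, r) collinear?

35/2

Direction PQ = (25, -10, 35/2). From the x-coordinate of R, the parameter along the line is τ = (-3 − (-38))/25 = 7/5.
Then r = (-7) + 7/5·(35/2) = 35/2.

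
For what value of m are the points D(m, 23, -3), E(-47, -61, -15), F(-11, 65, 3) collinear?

-23

Direction EF = (36, 126, 18). From the y-coordinate of D, the parameter along the line is τ = (23 − (-61))/126 = 2/3.
Then m = (-47) + 2/3·(36) = -23.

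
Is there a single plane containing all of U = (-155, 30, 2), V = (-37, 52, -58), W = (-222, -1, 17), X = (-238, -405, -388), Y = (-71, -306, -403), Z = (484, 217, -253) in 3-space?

The plane through U, V, W has normal n = UV × UW = (-1530, 2250, -2184) and equation n·P = 300282.
Checking the remaining points: n·X = 300282, n·Y = 300282, n·Z = 300282.
All equal 300282, so all 6 points lie in one plane.

Yes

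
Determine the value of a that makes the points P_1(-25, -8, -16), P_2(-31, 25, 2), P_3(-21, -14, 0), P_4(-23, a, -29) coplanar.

-23

Normal to plane P_1P_2P_3: n = (636, 168, -96); plane equation n·P = -15708.
Requiring n·P_4 = -15708: (168)a + (-11844) = -15708.
So a = -23.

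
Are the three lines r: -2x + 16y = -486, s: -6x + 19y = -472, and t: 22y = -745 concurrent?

No

Intersecting r and s: solving the 2×2 system gives (x, y) = (-29, -34).
Substitute into t: (0)(-29) + (22)(-34) = -748.
But t requires -745 ≠ -748, so the three lines have no common point.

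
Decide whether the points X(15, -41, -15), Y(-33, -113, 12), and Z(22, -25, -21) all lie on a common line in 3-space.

XY = (-48, -72, 27), XZ = (7, 16, -6).
Comparing components 3 and 1: (27)(7) − (-48)(-6) = -99 ≠ 0, so XY and XZ are not parallel and the points are not collinear.

No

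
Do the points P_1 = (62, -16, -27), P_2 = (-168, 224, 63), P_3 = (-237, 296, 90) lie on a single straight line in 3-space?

Yes

P_1P_2 = (-230, 240, 90), P_1P_3 = (-299, 312, 117).
Each component of P_1P_3 is 13/10 times the corresponding component of P_1P_2, so P_1P_3 = 13/10·P_1P_2 and the points are collinear.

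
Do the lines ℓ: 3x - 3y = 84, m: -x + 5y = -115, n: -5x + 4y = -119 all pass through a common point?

No

Lines aᵢx + bᵢy = cᵢ with pairwise distinct directions are concurrent exactly when det[aᵢ bᵢ cᵢ] = 0.
Here the determinant is -9.
Nonzero, so no common point exists.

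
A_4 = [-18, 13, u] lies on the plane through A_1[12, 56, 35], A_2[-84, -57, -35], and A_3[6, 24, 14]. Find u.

The plane through A_1, A_2, A_3 has equation 133x − 1596y + 2394z = -3990.
Substituting A_4: (2394)u + (-23142) = -3990, so u = 8.

8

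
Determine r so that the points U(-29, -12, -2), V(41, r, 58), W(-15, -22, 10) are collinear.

Collinearity requires UV × UW = 0; each component is linear in r.
The x-component gives (12)r + (744) = 0, so r = -62.
The remaining components then also vanish.

-62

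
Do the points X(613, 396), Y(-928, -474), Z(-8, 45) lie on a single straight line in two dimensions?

No

XY = (-1541, -870), XZ = (-621, -351).
If collinear, XZ would be a scalar multiple of XY. But (-1541)·(-351) ≠ (-870)·(-621) (difference 621), so they are not parallel; the points are not collinear.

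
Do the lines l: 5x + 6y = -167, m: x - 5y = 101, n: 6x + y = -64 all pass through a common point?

Lines aᵢx + bᵢy = cᵢ with pairwise distinct directions are concurrent exactly when det[aᵢ bᵢ cᵢ] = 0.
Here the determinant is -62.
Nonzero, so no common point exists.

No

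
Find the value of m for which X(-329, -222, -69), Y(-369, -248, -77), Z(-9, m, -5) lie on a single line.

-14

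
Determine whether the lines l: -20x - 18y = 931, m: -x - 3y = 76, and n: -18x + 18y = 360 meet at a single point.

Intersecting l and m: solving the 2×2 system gives (x, y) = (-475/14, -589/42).
Substitute into n: (-18)(-475/14) + (18)(-589/42) = 2508/7.
But n requires 360 ≠ 2508/7, so the three lines have no common point.

No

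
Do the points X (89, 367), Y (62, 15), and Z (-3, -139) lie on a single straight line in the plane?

No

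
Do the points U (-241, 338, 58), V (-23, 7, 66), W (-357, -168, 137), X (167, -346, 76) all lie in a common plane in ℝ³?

No

With U as base: UV = (218, -331, 8), UW = (-116, -506, 79), UX = (408, -684, 18).
UW × UX = (44928, 34320, 285792).
UV · (UW × UX) = 720720.
Since 720720 ≠ 0, the four points are not coplanar.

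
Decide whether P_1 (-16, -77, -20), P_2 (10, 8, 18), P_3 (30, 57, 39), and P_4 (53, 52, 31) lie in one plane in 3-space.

A normal to the plane through P_1, P_2, P_3 is n = P_1P_2 × P_1P_3 = (-77, 214, -426).
The plane has equation n·P = -6726. For P_4: n·P_4 = -6159.
-6159 ≠ -6726, so P_4 is off the plane.

No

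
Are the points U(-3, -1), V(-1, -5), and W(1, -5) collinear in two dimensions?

No

UV = (2, -4), UW = (4, -4).
If collinear, UW would be a scalar multiple of UV. But (2)·(-4) ≠ (-4)·(4) (difference 8), so they are not parallel; the points are not collinear.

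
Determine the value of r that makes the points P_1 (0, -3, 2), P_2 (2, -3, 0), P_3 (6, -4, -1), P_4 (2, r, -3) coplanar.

The points are coplanar iff P_1P_2 · (P_1P_3 × P_1P_4) = 0.
Expanding, this is linear in r: (-6)r + (-12) = 0.
So r = -2.

-2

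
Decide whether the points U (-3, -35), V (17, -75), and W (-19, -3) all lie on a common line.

Yes

UV = (20, -40), UW = (-16, 32).
det[UV; UW] = (20)(32) − (-40)(-16) = 0.
The determinant is zero, so the points are collinear.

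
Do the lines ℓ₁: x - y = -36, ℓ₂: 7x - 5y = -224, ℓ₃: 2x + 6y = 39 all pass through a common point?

No

Intersecting ℓ₁ and ℓ₂: solving the 2×2 system gives (x, y) = (-22, 14).
Substitute into ℓ₃: (2)(-22) + (6)(14) = 40.
But ℓ₃ requires 39 ≠ 40, so the three lines have no common point.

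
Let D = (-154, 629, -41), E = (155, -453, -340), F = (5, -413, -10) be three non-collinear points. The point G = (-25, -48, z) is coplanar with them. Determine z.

The plane through D, E, F has equation −345100x − 57120y − 149940z = 23364460.
Substituting G: (-149940)z + (11369260) = 23364460, so z = -80.

-80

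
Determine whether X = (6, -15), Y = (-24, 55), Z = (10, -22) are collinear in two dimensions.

No

XY = (-30, 70), XZ = (4, -7).
If collinear, XZ would be a scalar multiple of XY. But (-30)·(-7) ≠ (70)·(4) (difference -70), so they are not parallel; the points are not collinear.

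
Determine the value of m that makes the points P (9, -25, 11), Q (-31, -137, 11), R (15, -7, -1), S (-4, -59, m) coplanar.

-13

The points are coplanar iff PQ · (PR × PS) = 0.
Expanding, this is linear in m: (-48)m + (-624) = 0.
So m = -13.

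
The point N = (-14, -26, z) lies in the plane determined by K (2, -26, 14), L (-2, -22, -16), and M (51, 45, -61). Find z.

-47

Coplanarity requires KL · (KM × KN) = 0.
KL = (-4, 4, -30), KM = (49, 71, -75); the triple product is linear in z with coefficient -480 and constant term -22560.
Setting it to zero: z = -47.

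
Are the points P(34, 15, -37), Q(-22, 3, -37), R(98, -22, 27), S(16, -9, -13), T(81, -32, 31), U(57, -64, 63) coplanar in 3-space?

No

The plane through P, Q, R has normal n = PQ × PR = (-768, 3584, 2840) and equation n·X = -77432.
Checking the remaining points: n·S = -81464, n·T = -88856, n·U = -94232.
Since n·S = -81464 ≠ -77432, S is off the plane and the points are not all coplanar.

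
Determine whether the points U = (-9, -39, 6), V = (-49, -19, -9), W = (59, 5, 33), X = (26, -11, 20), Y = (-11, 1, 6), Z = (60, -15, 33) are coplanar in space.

Yes

The plane through U, V, W has normal n = UV × UW = (1200, 60, -3120) and equation n·P = -31860.
Checking the remaining points: n·X = -31860, n·Y = -31860, n·Z = -31860.
All equal -31860, so all 6 points lie in one plane.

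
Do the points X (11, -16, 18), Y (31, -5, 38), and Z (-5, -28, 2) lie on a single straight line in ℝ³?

XY = (20, 11, 20), XZ = (-16, -12, -16).
XY × XZ = (64, 0, -64).
The cross product is nonzero, so the points do not lie on one line.

No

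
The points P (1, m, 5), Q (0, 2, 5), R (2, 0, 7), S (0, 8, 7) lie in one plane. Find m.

-2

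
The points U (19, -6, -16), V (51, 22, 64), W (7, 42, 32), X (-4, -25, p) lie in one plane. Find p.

-72

Normal to plane UVW: n = (-2496, -2496, 1872); plane equation n·P = -62400.
Requiring n·X = -62400: (1872)p + (72384) = -62400.
So p = -72.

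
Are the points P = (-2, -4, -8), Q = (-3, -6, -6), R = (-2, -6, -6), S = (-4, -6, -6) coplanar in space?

The four points are coplanar iff the 3×3 determinant with rows PQ, PR, PS is zero.
Rows: (-1, -2, 2), (0, -2, 2), (-2, -2, 2).
Expanding along the first row: (-1)(0) − (-2)(4) + (2)(-4) = 0.
Zero determinant ⇒ coplanar.

Yes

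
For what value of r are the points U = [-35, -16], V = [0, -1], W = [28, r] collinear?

11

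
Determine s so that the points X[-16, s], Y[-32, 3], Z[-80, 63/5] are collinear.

Collinearity: (X − Y) must be parallel to (Z − Y) = (-48, 48/5).
Cross-multiplying the components: (s − 3)·(-48) = (16)·(48/5).
Solving gives s = -1/5.

-1/5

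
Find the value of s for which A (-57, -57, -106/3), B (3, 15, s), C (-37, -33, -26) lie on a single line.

Collinearity requires AB × AC = 0; each component is linear in s.
The x-component gives (-24)s + (-176) = 0, so s = -22/3.
The remaining components then also vanish.

-22/3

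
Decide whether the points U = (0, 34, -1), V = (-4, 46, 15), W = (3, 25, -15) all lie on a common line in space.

No

UV = (-4, 12, 16), UW = (3, -9, -14).
Comparing components 2 and 3: (12)(-14) − (16)(-9) = -24 ≠ 0, so UV and UW are not parallel and the points are not collinear.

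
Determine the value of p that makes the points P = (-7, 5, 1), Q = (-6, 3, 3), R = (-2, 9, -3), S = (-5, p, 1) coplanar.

5

Coplanarity ⇔ det[PQ; PR; PS] = 0.
Expanding, this is linear in p: (14)p + (-70) = 0.
So p = 5.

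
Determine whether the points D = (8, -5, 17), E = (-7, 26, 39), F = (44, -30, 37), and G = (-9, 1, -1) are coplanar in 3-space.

Yes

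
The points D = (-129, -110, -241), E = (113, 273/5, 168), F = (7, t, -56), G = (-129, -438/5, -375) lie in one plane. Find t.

-10

The points are coplanar iff DE · (DF × DG) = 0.
Expanding, this is linear in t: (-32428)t + (-324280) = 0.
So t = -10.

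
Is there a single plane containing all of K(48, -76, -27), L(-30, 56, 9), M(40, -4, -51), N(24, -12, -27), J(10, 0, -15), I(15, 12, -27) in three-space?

Yes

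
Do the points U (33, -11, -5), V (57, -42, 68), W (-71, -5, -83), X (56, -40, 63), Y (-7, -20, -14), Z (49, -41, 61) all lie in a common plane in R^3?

No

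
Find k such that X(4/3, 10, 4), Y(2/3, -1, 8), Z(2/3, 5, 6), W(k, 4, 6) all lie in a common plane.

4/3

Normal to plane XYZ: n = (-2, -4/3, -4); plane equation n·P = -32.
Requiring n·W = -32: (-2)k + (-88/3) = -32.
So k = 4/3.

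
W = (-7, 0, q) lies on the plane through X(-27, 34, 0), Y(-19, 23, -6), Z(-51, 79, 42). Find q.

-28

A normal to the plane is n = XY × XZ = (-192, -192, 96).
W lies in the plane iff n · XW = 0.
This gives (96)q + (2688) = 0, so q = -28.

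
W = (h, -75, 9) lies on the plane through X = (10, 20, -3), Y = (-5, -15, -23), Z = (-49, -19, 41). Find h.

Coplanarity requires XY · (XZ × XW) = 0.
XY = (-15, -35, -20), XZ = (-59, -39, 44); the triple product is linear in h with coefficient -2320 and constant term -169360.
Setting it to zero: h = -73.

-73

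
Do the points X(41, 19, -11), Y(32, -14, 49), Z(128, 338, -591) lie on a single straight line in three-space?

Yes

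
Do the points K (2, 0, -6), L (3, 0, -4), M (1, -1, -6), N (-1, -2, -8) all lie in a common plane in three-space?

The four points are coplanar iff the 3×3 determinant with rows KL, KM, KN is zero.
Rows: (1, 0, 2), (-1, -1, 0), (-3, -2, -2).
Expanding along the first row: (1)(2) − (0)(2) + (2)(-1) = 0.
Zero determinant ⇒ coplanar.

Yes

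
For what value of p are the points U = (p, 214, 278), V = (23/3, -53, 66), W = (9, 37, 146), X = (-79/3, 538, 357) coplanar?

Coplanarity ⇔ det[UV; UW; UX] = 0.
Expanding, this is linear in p: (21090)p + (-147630) = 0.
So p = 7.

7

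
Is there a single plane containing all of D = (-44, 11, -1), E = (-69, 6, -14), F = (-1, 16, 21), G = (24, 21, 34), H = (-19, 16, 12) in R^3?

Yes

The plane through D, E, F has normal n = DE × DF = (-45, -9, 90) and equation n·P = 1791.
Checking the remaining points: n·G = 1791, n·H = 1791.
All equal 1791, so all 5 points lie in one plane.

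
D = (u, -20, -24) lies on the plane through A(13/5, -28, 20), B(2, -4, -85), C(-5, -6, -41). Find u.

21/5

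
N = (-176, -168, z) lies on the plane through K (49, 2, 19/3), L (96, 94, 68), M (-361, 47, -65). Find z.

-140

Coplanarity requires KL · (KM × KN) = 0.
KL = (47, 92, 185/3), KM = (-410, 45, -214/3); the triple product is linear in z with coefficient 39835 and constant term 5576900.
Setting it to zero: z = -140.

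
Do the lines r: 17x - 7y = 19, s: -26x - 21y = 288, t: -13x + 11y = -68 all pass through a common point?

Intersecting r and s: solving the 2×2 system gives (x, y) = (-3, -10).
Substitute into t: (-13)(-3) + (11)(-10) = -71.
But t requires -68 ≠ -71, so the three lines have no common point.

No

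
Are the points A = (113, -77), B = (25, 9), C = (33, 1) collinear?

No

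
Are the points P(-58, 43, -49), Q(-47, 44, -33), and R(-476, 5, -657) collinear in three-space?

PQ = (11, 1, 16), PR = (-418, -38, -608).
Each component of PR is -38 times the corresponding component of PQ, so PR = -38·PQ and the points are collinear.

Yes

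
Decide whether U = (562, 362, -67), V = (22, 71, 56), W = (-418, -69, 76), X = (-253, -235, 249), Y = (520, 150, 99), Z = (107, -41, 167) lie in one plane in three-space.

The plane through U, V, W has normal n = UV × UW = (11400, -43320, -52440) and equation n·P = -5761560.
Checking the remaining points: n·X = -5761560, n·Y = -5761560, n·Z = -5761560.
All equal -5761560, so all 6 points lie in one plane.

Yes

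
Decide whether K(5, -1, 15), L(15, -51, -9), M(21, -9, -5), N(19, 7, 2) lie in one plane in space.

The four points are coplanar iff the 3×3 determinant with rows KL, KM, KN is zero.
Rows: (10, -50, -24), (16, -8, -20), (14, 8, -13).
Expanding along the first row: (10)(264) − (-50)(72) + (-24)(240) = 480.
Nonzero ⇒ not coplanar.

No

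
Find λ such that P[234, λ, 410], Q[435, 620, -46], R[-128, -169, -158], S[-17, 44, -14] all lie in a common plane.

Coplanarity ⇔ det[PQ; PR; PS] = 0.
Expanding, this is linear in λ: (-68640)λ + (39262080) = 0.
So λ = 572.

572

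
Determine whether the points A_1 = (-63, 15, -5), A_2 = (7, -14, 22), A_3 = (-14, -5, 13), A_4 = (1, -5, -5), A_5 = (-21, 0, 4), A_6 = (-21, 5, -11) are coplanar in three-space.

No

The plane through A_1, A_2, A_3 has normal n = A_1A_2 × A_1A_3 = (18, 63, 21) and equation n·P = -294.
Checking the remaining points: n·A_4 = -402, n·A_5 = -294, n·A_6 = -294.
Since n·A_4 = -402 ≠ -294, A_4 is off the plane and the points are not all coplanar.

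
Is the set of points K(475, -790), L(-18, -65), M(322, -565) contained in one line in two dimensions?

Yes

KL = (-493, 725), KM = (-153, 225).
Checking proportionality: KM = 9/29·KL, so the vectors are parallel and the points are collinear.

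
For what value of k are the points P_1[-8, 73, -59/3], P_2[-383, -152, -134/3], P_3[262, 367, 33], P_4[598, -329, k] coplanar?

-541/3

Normal to plane P_1P_2P_3: n = (-4500, 13000, -49500); plane equation n·P = 1958500.
Requiring n·P_4 = 1958500: (-49500)k + (-6968000) = 1958500.
So k = -541/3.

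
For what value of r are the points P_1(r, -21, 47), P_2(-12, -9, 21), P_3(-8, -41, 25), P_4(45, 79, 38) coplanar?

Coplanarity ⇔ det[P_1P_2; P_1P_3; P_1P_4] = 0.
Expanding, this is linear in r: (896)r + (-43904) = 0.
So r = 49.

49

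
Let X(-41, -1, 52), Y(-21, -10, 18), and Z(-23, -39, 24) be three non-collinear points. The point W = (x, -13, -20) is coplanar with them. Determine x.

1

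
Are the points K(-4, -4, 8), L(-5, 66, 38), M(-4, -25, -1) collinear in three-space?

KL = (-1, 70, 30), KM = (0, -21, -9).
KL × KM = (0, -9, 21).
The cross product is nonzero, so the points do not lie on one line.

No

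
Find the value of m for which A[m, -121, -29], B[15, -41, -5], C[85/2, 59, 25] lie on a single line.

Collinearity requires AB × AC = 0; each component is linear in m.
The y-component gives (30)m + (210) = 0, so m = -7.
The remaining components then also vanish.

-7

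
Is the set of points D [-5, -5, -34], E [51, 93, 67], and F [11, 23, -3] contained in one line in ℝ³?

DE = (56, 98, 101), DF = (16, 28, 31).
DE × DF = (210, -120, 0).
The cross product is nonzero, so the points do not lie on one line.

No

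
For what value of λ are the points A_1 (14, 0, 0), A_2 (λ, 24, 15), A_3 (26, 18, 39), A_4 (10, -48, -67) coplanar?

2

Normal to plane A_1A_3A_4: n = (666, 648, -504); plane equation n·P = 9324.
Requiring n·A_2 = 9324: (666)λ + (7992) = 9324.
So λ = 2.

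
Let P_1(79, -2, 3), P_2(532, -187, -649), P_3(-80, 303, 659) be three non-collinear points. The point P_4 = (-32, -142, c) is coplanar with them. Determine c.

The plane through P_1, P_2, P_3 has equation 77500x − 193500y + 108750z = 6835750.
Substituting P_4: (108750)c + (24997000) = 6835750, so c = -167.

-167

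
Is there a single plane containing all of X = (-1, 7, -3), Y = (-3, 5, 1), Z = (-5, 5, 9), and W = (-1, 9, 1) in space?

A normal to the plane through X, Y, Z is n = XY × XZ = (-16, 8, -4).
The plane has equation n·P = 84. For W: n·W = 84.
Equal, so W lies in the plane and all four are coplanar.

Yes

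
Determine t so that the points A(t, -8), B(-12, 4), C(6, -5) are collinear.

12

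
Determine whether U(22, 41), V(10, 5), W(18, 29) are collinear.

UV = (-12, -36), UW = (-4, -12).
Checking proportionality: UW = 1/3·UV, so the vectors are parallel and the points are collinear.

Yes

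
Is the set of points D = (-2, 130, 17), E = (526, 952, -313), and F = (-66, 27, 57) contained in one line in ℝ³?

DE = (528, 822, -330), DF = (-64, -103, 40).
Comparing components 2 and 3: (822)(40) − (-330)(-103) = -1110 ≠ 0, so DE and DF are not parallel and the points are not collinear.

No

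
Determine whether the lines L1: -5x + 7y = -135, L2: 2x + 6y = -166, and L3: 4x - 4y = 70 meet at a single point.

No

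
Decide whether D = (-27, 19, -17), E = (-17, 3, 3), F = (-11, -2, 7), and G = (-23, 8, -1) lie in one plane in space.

Yes

With D as base: DE = (10, -16, 20), DF = (16, -21, 24), DG = (4, -11, 16).
DF × DG = (-72, -160, -92).
DE · (DF × DG) = 0.
The scalar triple product vanishes, so the four points are coplanar.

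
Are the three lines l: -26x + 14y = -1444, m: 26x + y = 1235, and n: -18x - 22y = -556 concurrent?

No

The three lines meet at one point iff the augmented coefficient matrix [aᵢ bᵢ cᵢ] has rank < 3, i.e. its determinant vanishes.
Here the determinant is -824.
Nonzero, so no common point exists.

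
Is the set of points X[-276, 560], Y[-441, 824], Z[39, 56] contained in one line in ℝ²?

XY = (-165, 264), XZ = (315, -504).
Twice the signed area of △XYZ is (-165)(-504) − (264)(315) = 0.
The triangle is degenerate (zero area), so the points are collinear.

Yes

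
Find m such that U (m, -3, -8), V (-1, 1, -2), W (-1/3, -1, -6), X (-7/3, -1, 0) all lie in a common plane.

-1/3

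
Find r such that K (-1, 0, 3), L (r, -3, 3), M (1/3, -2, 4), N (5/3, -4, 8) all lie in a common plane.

Coplanarity ⇔ det[KL; KM; KN] = 0.
Expanding, this is linear in r: (-6)r + (6) = 0.
So r = 1.

1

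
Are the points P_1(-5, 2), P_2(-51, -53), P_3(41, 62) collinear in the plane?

P_1P_2 = (-46, -55), P_1P_3 = (46, 60).
Twice the signed area of △P_1P_2P_3 is (-46)(60) − (-55)(46) = -230.
The area is nonzero, so the three points are not collinear.

No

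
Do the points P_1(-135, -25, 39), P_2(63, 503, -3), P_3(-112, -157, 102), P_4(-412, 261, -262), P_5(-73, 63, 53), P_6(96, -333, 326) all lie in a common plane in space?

No

The plane through P_1, P_2, P_3 has normal n = P_1P_2 × P_1P_3 = (27720, -13440, -38280) and equation n·P = -4899120.
Checking the remaining points: n·P_4 = -4899120, n·P_5 = -4899120, n·P_6 = -5342640.
Since n·P_6 = -5342640 ≠ -4899120, P_6 is off the plane and the points are not all coplanar.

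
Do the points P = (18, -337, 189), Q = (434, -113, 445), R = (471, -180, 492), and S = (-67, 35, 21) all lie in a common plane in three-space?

No

A normal to the plane through P, Q, R is n = PQ × PR = (27680, -10080, -36160).
The plane has equation n·X = -2939040. For S: n·S = -2966720.
-2966720 ≠ -2939040, so S is off the plane.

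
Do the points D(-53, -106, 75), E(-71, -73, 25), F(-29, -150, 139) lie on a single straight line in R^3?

DE = (-18, 33, -50), DF = (24, -44, 64).
DE × DF = (-88, -48, 0).
The cross product is nonzero, so the points do not lie on one line.

No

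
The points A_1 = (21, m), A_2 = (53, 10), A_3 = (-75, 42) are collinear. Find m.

18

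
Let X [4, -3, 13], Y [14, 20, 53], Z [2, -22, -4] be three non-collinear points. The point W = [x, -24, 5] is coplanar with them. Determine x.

6

The plane through X, Y, Z has equation 369x + 90y − 144z = -666.
Substituting W: (369)x + (-2880) = -666, so x = 6.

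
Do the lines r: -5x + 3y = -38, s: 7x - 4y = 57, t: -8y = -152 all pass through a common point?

The three lines meet at one point iff the augmented coefficient matrix [aᵢ bᵢ cᵢ] has rank < 3, i.e. its determinant vanishes.
Here the determinant is 0.
It vanishes, so the lines are concurrent at (19, 19).

Yes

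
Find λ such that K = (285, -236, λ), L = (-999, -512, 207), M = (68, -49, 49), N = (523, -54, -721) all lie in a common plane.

-959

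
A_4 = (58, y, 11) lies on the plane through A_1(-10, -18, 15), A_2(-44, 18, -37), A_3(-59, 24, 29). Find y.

A normal to the plane is n = A_1A_2 × A_1A_3 = (2688, 3024, 336).
A_4 lies in the plane iff n · A_1A_4 = 0.
This gives (3024)y + (235872) = 0, so y = -78.

-78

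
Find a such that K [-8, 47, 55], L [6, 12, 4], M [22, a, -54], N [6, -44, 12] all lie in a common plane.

-30

The points are coplanar iff KL · (KM × KN) = 0.
Expanding, this is linear in a: (112)a + (3360) = 0.
So a = -30.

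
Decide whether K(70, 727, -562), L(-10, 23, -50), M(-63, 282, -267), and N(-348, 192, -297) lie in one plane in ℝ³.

Yes

With K as base: KL = (-80, -704, 512), KM = (-133, -445, 295), KN = (-418, -535, 265).
KM × KN = (39900, -88065, -114855).
KL · (KM × KN) = 0.
The scalar triple product vanishes, so the four points are coplanar.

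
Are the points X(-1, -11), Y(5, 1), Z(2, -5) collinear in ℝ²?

Yes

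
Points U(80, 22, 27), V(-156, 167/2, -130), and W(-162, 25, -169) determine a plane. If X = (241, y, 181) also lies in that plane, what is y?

The plane through U, V, W has equation −11583x − 8262y + 14175z = -725679.
Substituting X: (-8262)y + (-225828) = -725679, so y = 121/2.

121/2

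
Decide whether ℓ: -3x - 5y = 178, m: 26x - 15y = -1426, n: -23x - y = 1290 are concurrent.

Yes

The three lines meet at one point iff the augmented coefficient matrix [aᵢ bᵢ cᵢ] has rank < 3, i.e. its determinant vanishes.
Here the determinant is 0.
It vanishes, so the lines are concurrent at (-56, -2).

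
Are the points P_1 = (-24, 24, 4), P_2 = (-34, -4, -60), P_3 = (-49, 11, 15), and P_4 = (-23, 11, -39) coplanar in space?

No

With P_1 as base: P_1P_2 = (-10, -28, -64), P_1P_3 = (-25, -13, 11), P_1P_4 = (1, -13, -43).
P_1P_3 × P_1P_4 = (702, -1064, 338).
P_1P_2 · (P_1P_3 × P_1P_4) = 1140.
Since 1140 ≠ 0, the four points are not coplanar.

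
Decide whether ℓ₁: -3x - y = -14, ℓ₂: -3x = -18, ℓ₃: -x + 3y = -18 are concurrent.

Yes

The three lines meet at one point iff the augmented coefficient matrix [aᵢ bᵢ cᵢ] has rank < 3, i.e. its determinant vanishes.
Here the determinant is 0.
It vanishes, so the lines are concurrent at (6, -4).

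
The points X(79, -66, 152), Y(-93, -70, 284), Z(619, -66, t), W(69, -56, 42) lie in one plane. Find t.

The points are coplanar iff XY · (XZ × XW) = 0.
Expanding, this is linear in t: (1760)t + (207680) = 0.
So t = -118.

-118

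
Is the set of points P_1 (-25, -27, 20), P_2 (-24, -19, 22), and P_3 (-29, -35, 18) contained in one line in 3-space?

No

P_1P_2 = (1, 8, 2), P_1P_3 = (-4, -8, -2).
Comparing components 3 and 1: (2)(-4) − (1)(-2) = -6 ≠ 0, so P_1P_2 and P_1P_3 are not parallel and the points are not collinear.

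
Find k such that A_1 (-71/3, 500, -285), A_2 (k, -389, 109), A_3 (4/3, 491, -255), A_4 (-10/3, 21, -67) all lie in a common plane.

Normal to plane A_1A_3A_4: n = (12408, -4840, -11792); plane equation n·P = 647064.
Requiring n·A_2 = 647064: (12408)k + (597432) = 647064.
So k = 4.

4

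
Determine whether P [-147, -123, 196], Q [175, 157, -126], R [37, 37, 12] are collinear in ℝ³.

Yes

PQ = (322, 280, -322), PR = (184, 160, -184).
Each component of PR is 4/7 times the corresponding component of PQ, so PR = 4/7·PQ and the points are collinear.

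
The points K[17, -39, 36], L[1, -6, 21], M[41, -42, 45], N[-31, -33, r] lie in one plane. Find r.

Coplanarity ⇔ det[KL; KM; KN] = 0.
Expanding, this is linear in r: (-744)r + (13392) = 0.
So r = 18.

18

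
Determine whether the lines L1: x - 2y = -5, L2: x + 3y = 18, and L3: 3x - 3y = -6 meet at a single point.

No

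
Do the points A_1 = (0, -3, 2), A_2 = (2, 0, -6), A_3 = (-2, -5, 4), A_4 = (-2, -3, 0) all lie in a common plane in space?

No

A normal to the plane through A_1, A_2, A_3 is n = A_1A_2 × A_1A_3 = (-10, 12, 2).
The plane has equation n·P = -32. For A_4: n·A_4 = -16.
-16 ≠ -32, so A_4 is off the plane.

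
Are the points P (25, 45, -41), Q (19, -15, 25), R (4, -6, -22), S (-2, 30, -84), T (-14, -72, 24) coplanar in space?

Yes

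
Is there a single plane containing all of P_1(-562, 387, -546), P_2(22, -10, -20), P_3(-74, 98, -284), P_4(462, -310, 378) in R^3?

A normal to the plane through P_1, P_2, P_3 is n = P_1P_2 × P_1P_3 = (48000, 103680, 24960).
The plane has equation n·P = -480000. For P_4: n·P_4 = -529920.
-529920 ≠ -480000, so P_4 is off the plane.

No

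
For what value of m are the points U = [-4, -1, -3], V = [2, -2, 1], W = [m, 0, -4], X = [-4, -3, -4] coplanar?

Normal to plane UVX: n = (9, 6, -12); plane equation n·P = -6.
Requiring n·W = -6: (9)m + (48) = -6.
So m = -6.

-6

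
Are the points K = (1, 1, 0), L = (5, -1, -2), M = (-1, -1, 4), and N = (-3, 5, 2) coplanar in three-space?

A normal to the plane through K, L, M is n = KL × KM = (-12, -12, -12).
The plane has equation n·P = -24. For N: n·N = -48.
-48 ≠ -24, so N is off the plane.

No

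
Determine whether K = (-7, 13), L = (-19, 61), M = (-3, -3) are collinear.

KL = (-12, 48), KM = (4, -16).
Checking proportionality: KM = -1/3·KL, so the vectors are parallel and the points are collinear.

Yes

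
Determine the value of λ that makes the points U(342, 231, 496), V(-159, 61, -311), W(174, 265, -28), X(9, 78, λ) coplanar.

71

The points are coplanar iff UV · (UW × UX) = 0.
Expanding, this is linear in λ: (-45594)λ + (3237174) = 0.
So λ = 71.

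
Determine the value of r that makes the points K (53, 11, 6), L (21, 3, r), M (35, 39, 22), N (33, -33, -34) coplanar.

-10

Normal to plane KMN: n = (-416, -1040, 1352); plane equation n·P = -25376.
Requiring n·L = -25376: (1352)r + (-11856) = -25376.
So r = -10.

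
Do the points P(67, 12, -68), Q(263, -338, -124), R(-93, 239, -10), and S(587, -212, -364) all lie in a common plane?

Yes

With P as base: PQ = (196, -350, -56), PR = (-160, 227, 58), PS = (520, -224, -296).
PR × PS = (-54200, -17200, -82200).
PQ · (PR × PS) = 0.
The scalar triple product vanishes, so the four points are coplanar.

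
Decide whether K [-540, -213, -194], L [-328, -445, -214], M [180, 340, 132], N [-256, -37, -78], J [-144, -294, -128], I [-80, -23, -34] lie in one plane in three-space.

The plane through K, L, M has normal n = KL × KM = (-64572, -83512, 284276) and equation n·P = -2492608.
Checking the remaining points: n·N = -2553152, n·J = -2536432, n·I = -2578848.
Since n·N = -2553152 ≠ -2492608, N is off the plane and the points are not all coplanar.

No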